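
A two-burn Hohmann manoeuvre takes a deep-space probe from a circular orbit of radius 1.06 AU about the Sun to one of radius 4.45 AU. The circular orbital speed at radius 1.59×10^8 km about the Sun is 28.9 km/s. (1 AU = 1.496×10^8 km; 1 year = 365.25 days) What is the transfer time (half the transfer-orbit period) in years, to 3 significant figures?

t = 2.29 years

From the circular-orbit relation v² = μ/r at r = 1.59×10^8 km: μ = v²r = (28.9)² × 1.59×10^8 = 1.32798×10^11 km³/s².
In km: r₁ = 1.06 × 1.496×10^8 = 1.58576×10^8 km; r₂ = 4.45 × 1.496×10^8 = 6.6572×10^8 km.
Transfer-ellipse semi-major axis a_t = (r₁ + r₂)/2 = (1.58576×10^8 + 6.6572×10^8)/2 = 4.12148×10^8 km.
By Kepler's third law the transfer-orbit period is T = 2π√(a_t³/μ), so t = T/2 = 7.213×10^7 s.
Converting: 7.213×10^7 s ÷ 3.15576×10^7 s/year (365.25 × 86400) = 2.29 years.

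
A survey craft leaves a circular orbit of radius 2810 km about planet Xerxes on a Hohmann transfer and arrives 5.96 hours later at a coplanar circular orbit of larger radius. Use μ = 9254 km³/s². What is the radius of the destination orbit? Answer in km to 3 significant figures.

Transfer time t = 5.96 hours = 21456 s, and t = π√(a_t³/μ).
So a_t = (μ t²/π²)^(1/3) = (9254 × (21456)² / π²)^(1/3) = 7557.5 km.
Since a_t = (r₁ + r₂)/2, r₂ = 2a_t − r₁ = 2×7557.5 − 2810 = 12305 km.

r₂ = 12300 km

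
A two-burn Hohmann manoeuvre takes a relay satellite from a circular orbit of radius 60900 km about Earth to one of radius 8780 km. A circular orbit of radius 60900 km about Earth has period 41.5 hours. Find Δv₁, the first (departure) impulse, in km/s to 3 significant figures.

Δv₁ = 1.28 km/s

From Kepler's third law T² = 4π²r³/μ at r = 60900 km, T = 41.5 hours = 41.5 × 3600 s = 1.494×10^5 s: μ = 4π²r³/T² = 3.99494×10^5 km³/s².
Semi-major axis of the transfer orbit: a_t = (60900 + 8780)/2 = 34840 km.
Circular speed at r = 60900 km: v_c = √(μ/r) = 2.561 km/s.
Vis-viva on the transfer ellipse at r = 60900 km gives v_t = √[μ(2/r − 1/a_t)] = 1.286 km/s.
Δv₁ = |v_t − v_c| = |1.286 − 2.561| = 1.275 km/s.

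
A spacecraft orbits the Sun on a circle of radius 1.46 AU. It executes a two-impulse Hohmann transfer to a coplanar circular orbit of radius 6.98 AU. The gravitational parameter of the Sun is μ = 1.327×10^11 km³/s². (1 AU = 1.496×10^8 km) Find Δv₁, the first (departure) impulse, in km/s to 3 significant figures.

Δv₁ = 7.05 km/s

In km: r₁ = 1.46 × 1.496×10^8 = 2.18416×10^8 km; r₂ = 6.98 × 1.496×10^8 = 1.044208×10^9 km.
Transfer-ellipse semi-major axis a_t = (r₁ + r₂)/2 = (2.18416×10^8 + 1.044208×10^9)/2 = 6.31312×10^8 km.
On the circular orbit at r = 2.18416×10^8 km, v_c = √(μ/r) = 24.6487 km/s.
Transfer-orbit speed at the same r (vis-viva, a = a_t): v_t = √[μ(2/r − 1/a_t)] = 31.7004 km/s.
Δv₁ = |v_t − v_c| = |31.7004 − 24.6487| = 7.052 km/s.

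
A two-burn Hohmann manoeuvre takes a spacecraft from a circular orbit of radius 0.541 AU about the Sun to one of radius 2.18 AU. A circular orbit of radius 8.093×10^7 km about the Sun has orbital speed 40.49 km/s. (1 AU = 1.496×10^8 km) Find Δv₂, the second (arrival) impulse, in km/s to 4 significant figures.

Δv₂ = 7.451 km/s

From the circular-orbit relation v² = μ/r at r = 8.093×10^7 km: μ = v²r = (40.49)² × 8.093×10^7 = 1.32680×10^11 km³/s².
In km: r₁ = 0.541 × 1.496×10^8 = 8.09336×10^7 km; r₂ = 2.18 × 1.496×10^8 = 3.26128×10^8 km.
Transfer-ellipse semi-major axis a_t = (r₁ + r₂)/2 = (8.09336×10^7 + 3.26128×10^8)/2 = 2.035308×10^8 km.
On the circular orbit at r = 3.26128×10^8 km, v_c = √(μ/r) = 20.170 km/s.
Vis-viva on the transfer ellipse at r = 3.26128×10^8 km gives v_t = √[μ(2/r − 1/a_t)] = 12.719 km/s.
Δv₂ = |v_t − v_c| = |12.719 − 20.170| = 7.451 km/s.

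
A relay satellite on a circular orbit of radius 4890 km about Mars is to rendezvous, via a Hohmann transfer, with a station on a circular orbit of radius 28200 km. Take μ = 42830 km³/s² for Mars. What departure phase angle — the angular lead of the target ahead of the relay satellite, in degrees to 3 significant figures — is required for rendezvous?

φ = 99.1°

Transfer-ellipse semi-major axis a_t = (r₁ + r₂)/2 = (4890 + 28200)/2 = 16545 km.
Transfer time t = π√(a_t³/μ) = 32305 s.
The target's mean motion on its circular orbit is ω₂ = √(μ/r₂³) = 4.3702×10^-5 rad/s.
Angle swept by the target during transfer: ω₂·t = 1.4118 rad = 80.89°.
Arrival is 180° from departure on the ellipse, so φ = 180° − 80.89° = 99.1°.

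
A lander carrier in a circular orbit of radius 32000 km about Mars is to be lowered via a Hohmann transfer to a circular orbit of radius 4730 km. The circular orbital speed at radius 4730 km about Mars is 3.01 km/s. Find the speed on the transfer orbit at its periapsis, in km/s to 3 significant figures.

v = 3.97 km/s

From the circular-orbit relation v² = μ/r at r = 4730 km: μ = v²r = (3.01)² × 4730 = 42854.3 km³/s².
Semi-major axis of the transfer orbit: a_t = (32000 + 4730)/2 = 18365 km.
At periapsis, r = 4730 km.
From the vis-viva equation, v = √[μ(2/r − 1/a_t)] = 3.973 km/s.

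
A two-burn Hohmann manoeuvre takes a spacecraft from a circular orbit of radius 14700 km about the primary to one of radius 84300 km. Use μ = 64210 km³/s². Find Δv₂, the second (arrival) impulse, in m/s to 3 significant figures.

The Hohmann ellipse has a_t = (r₁ + r₂)/2 = 49500 km.
Circular speed at r = 84300 km: v_c = √(μ/r) = 0.8727 km/s.
Vis-viva on the transfer ellipse at r = 84300 km gives v_t = √[μ(2/r − 1/a_t)] = 0.4756 km/s.
Δv₂ = |v_t − v_c| = |0.4756 − 0.8727| = 0.3971 km/s.

Δv₂ = 397 m/s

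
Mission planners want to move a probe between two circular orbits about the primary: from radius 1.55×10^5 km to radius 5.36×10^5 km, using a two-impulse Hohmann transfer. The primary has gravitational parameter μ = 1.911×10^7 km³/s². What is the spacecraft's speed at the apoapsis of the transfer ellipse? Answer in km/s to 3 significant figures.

Transfer-ellipse semi-major axis a_t = (r₁ + r₂)/2 = (1.550×10^5 + 5.360×10^5)/2 = 3.455×10^5 km.
At apoapsis, r = 5.360×10^5 km.
Vis-viva: v = √[μ(2/r − 1/a_t)] = √[1.911×10^7 × (2/5.360×10^5 − 1/3.455×10^5)] = 3.999 km/s.

v = 4.00 km/s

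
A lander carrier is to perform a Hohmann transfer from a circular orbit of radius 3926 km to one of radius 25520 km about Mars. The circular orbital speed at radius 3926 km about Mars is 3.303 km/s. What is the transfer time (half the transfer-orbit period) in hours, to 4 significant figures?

From the circular-orbit relation v² = μ/r at r = 3926 km: μ = v²r = (3.303)² × 3926 = 42831.9 km³/s².
Semi-major axis of the transfer orbit: a_t = (3926 + 25520)/2 = 14723 km.
Half the transfer-orbit period gives t = π√(a_t³/μ) = 27120 s.
Converting: 27120 s ÷ 3600 s/hour = 7.533 hours.

t = 7.533 hours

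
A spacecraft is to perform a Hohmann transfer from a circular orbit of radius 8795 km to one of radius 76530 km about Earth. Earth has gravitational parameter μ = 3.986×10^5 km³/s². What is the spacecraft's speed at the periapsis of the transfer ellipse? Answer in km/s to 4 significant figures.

v = 9.017 km/s

Semi-major axis of the transfer orbit: a_t = (8795 + 76530)/2 = 42662.5 km.
At periapsis, r = 8795 km.
Vis-viva: v = √[μ(2/r − 1/a_t)] = √[3.986×10^5 × (2/8795 − 1/42662.5)] = 9.017 km/s.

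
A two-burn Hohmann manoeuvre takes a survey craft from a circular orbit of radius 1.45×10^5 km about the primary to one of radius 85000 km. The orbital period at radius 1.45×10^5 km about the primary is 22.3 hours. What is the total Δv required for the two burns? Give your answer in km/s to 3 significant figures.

From Kepler's third law T² = 4π²r³/μ at r = 1.45×10^5 km, T = 22.3 hours = 22.3 × 3600 s = 80280 s: μ = 4π²r³/T² = 1.86745×10^7 km³/s².
Semi-major axis of the transfer orbit: a_t = (1.450×10^5 + 85000)/2 = 1.150×10^5 km.
At r₁ the circular-orbit speed is v₁ = √(μ/r₁) = 11.349 km/s.
Transfer-orbit speed at r₁ (vis-viva equation): v_a = √[μ(2/r₁ − 1/a_t)] = 9.7567 km/s.
First burn Δv₁ = |v_a − v₁| = 1.592 km/s.
At r₂, v₂ = √(μ/r₂) = 14.8223 km/s.
Transfer-orbit speed at r₂: v_p = √[μ(2/r₂ − 1/a_t)] = 16.6437 km/s.
Second burn Δv₂ = |v₂ − v_p| = 1.821 km/s.
Total Δv = Δv₁ + Δv₂ = 3.413 km/s.

Δv = 3.41 km/s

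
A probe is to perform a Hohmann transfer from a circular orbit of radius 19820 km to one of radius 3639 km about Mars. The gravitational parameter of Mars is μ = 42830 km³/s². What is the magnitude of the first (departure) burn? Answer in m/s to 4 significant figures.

Δv₁ = 651.2 m/s

The Hohmann ellipse has a_t = (r₁ + r₂)/2 = 11729.5 km.
On the circular orbit at r = 19820 km, v_c = √(μ/r) = 1.470 km/s.
Vis-viva on the transfer ellipse at r = 19820 km gives v_t = √[μ(2/r − 1/a_t)] = 0.8188 km/s.
Δv₁ = |v_t − v_c| = |0.8188 − 1.470| = 0.6512 km/s.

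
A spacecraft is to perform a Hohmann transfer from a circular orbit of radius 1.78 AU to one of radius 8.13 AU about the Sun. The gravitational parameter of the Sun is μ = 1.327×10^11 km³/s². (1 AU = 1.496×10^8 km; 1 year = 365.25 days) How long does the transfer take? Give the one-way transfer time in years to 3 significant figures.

t = 5.52 years

In km: r₁ = 1.78 × 1.496×10^8 = 2.66288×10^8 km; r₂ = 8.13 × 1.496×10^8 = 1.216248×10^9 km.
Semi-major axis of the transfer orbit: a_t = (2.66288×10^8 + 1.216248×10^9)/2 = 7.41268×10^8 km.
Transfer time t = π√(a_t³/μ) = π√((7.41268×10^8)³ / 1.327×10^11) = 1.741×10^8 s.
Converting: 1.741×10^8 s ÷ 3.15576×10^7 s/year (365.25 × 86400) = 5.52 years.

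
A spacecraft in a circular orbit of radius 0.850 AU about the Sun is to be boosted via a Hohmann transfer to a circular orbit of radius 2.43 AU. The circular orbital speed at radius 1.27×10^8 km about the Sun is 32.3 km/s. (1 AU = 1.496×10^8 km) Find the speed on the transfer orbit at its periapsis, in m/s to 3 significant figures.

v = 39300 m/s

From the circular-orbit relation v² = μ/r at r = 1.27×10^8 km: μ = v²r = (32.3)² × 1.27×10^8 = 1.32498×10^11 km³/s².
In km: r₁ = 0.850 × 1.496×10^8 = 1.2716×10^8 km; r₂ = 2.43 × 1.496×10^8 = 3.63528×10^8 km.
Transfer-ellipse semi-major axis a_t = (r₁ + r₂)/2 = (1.2716×10^8 + 3.63528×10^8)/2 = 2.45344×10^8 km.
At periapsis, r = 1.2716×10^8 km.
Vis-viva: v = √[μ(2/r − 1/a_t)] = √[1.32498×10^11 × (2/1.2716×10^8 − 1/2.45344×10^8)] = 39.29 km/s.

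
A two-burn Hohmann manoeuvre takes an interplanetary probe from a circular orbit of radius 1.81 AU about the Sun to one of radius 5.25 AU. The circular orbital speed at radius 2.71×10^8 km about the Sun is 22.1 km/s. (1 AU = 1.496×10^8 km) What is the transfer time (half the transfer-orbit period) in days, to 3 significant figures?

t = 1210 days

From the circular-orbit relation v² = μ/r at r = 2.71×10^8 km: μ = v²r = (22.1)² × 2.71×10^8 = 1.32359×10^11 km³/s².
In km: r₁ = 1.81 × 1.496×10^8 = 2.70776×10^8 km; r₂ = 5.25 × 1.496×10^8 = 7.854×10^8 km.
The Hohmann ellipse has a_t = (r₁ + r₂)/2 = 5.28088×10^8 km.
Transfer time t = π√(a_t³/μ) = π√((5.28088×10^8)³ / 1.32359×10^11) = 1.048×10^8 s.
Converting: 1.048×10^8 s ÷ 86400 s/day = 1210 days.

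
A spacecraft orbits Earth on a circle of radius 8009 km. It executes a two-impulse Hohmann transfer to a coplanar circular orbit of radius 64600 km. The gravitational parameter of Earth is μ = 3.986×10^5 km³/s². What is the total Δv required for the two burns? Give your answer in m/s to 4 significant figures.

Δv = 3673 m/s

The Hohmann ellipse has a_t = (r₁ + r₂)/2 = 36304.5 km.
At r₁ the circular-orbit speed is v₁ = √(μ/r₁) = 7.055 km/s.
On the transfer ellipse at r₁, vis-viva gives v_p = √[μ(2/r₁ − 1/a_t)] = 9.411 km/s.
First burn Δv₁ = |v_p − v₁| = 2.356 km/s.
Circular speed at r₂: v₂ = √(μ/r₂) = 2.484 km/s.
Transfer-orbit speed at r₂: v_a = √[μ(2/r₂ − 1/a_t)] = 1.167 km/s.
Second burn Δv₂ = |v₂ − v_a| = 1.317 km/s.
Total Δv = Δv₁ + Δv₂ = 3.673 km/s.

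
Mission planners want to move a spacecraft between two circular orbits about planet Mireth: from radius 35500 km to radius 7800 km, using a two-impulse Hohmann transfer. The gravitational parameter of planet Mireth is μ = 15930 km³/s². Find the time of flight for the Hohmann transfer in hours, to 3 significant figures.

t = 22.0 hours

Transfer-ellipse semi-major axis a_t = (r₁ + r₂)/2 = (35500 + 7800)/2 = 21650 km.
Half the transfer-orbit period gives t = π√(a_t³/μ) = 79290 s.
Converting: 79290 s ÷ 3600 s/hour = 22.0 hours.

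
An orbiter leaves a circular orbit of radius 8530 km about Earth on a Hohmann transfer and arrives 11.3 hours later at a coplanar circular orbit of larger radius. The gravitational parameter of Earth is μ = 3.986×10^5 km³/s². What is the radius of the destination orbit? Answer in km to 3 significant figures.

r₂ = 72600 km

Transfer time t = 11.3 hours = 40680 s, and t = π√(a_t³/μ).
So a_t = (μ t²/π²)^(1/3) = (3.986×10^5 × (40680)² / π²)^(1/3) = 40582 km.
Since a_t = (r₁ + r₂)/2, r₂ = 2a_t − r₁ = 2×40582 − 8530 = 72634 km.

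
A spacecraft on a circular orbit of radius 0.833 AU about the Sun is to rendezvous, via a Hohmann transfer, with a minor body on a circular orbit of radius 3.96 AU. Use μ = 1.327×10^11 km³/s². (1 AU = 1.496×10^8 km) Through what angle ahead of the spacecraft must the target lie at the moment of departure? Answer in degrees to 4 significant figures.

In km: r₁ = 0.833 × 1.496×10^8 = 1.246168×10^8 km; r₂ = 3.96 × 1.496×10^8 = 5.92416×10^8 km.
Semi-major axis of the transfer orbit: a_t = (1.246168×10^8 + 5.92416×10^8)/2 = 3.585164×10^8 km.
The half-period of the transfer ellipse is t = π√(a_t³/μ) = 5.854×10^7 s.
The target's mean motion on its circular orbit is ω₂ = √(μ/r₂³) = 2.526×10^-8 rad/s.
Angle swept by the target during transfer: ω₂·t = 1.479 rad = 84.74°.
The spacecraft traverses 180° on the transfer ellipse, so the target must lead by 180° − 84.74° = 95.26°.

φ = 95.26°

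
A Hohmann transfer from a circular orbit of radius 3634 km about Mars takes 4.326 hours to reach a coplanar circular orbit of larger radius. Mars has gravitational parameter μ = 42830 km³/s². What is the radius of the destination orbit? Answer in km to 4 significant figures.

Transfer time t = 4.326 hours = 15573.6 s, and t = π√(a_t³/μ).
So a_t = (μ t²/π²)^(1/3) = (42830 × (15573.6)² / π²)^(1/3) = 10172 km.
Since a_t = (r₁ + r₂)/2, r₂ = 2a_t − r₁ = 2×10172 − 3634 = 16710 km.

r₂ = 16710 km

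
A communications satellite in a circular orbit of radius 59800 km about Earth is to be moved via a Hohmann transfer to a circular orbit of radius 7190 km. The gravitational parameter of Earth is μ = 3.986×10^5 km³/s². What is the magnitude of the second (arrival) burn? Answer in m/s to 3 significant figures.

The Hohmann ellipse has a_t = (r₁ + r₂)/2 = 33495 km.
Circular speed at r = 7190 km: v_c = √(μ/r) = 7.446 km/s.
Transfer-orbit speed at the same r (vis-viva, a = a_t): v_t = √[μ(2/r − 1/a_t)] = 9.949 km/s.
Δv₂ = |v_t − v_c| = |9.949 − 7.446| = 2.503 km/s.

Δv₂ = 2500 m/s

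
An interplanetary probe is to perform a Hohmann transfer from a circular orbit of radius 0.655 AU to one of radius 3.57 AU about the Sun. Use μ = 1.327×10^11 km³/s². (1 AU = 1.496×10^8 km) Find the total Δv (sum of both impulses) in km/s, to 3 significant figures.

Δv = 18.0 km/s

In km: r₁ = 0.655 × 1.496×10^8 = 9.7988×10^7 km; r₂ = 3.57 × 1.496×10^8 = 5.34072×10^8 km.
Semi-major axis of the transfer orbit: a_t = (9.7988×10^7 + 5.34072×10^8)/2 = 3.1603×10^8 km.
Circular speed at r₁: v₁ = √(μ/r₁) = √(1.327×10^11/9.7988×10^7) = 36.800 km/s.
Transfer-orbit speed at r₁ (vis-viva): v_p = √[μ(2/r₁ − 1/a_t)] = 47.839 km/s.
First burn Δv₁ = |v_p − v₁| = 11.039 km/s.
Circular speed at r₂: v₂ = √(μ/r₂) = 15.76288 km/s.
Transfer-orbit speed at r₂: v_a = √[μ(2/r₂ − 1/a_t)] = 8.777237 km/s.
Second burn Δv₂ = |v₂ − v_a| = 6.9856 km/s.
Δv = Δv₁ + Δv₂ = 11.039 + 6.9856 = 18.02 km/s.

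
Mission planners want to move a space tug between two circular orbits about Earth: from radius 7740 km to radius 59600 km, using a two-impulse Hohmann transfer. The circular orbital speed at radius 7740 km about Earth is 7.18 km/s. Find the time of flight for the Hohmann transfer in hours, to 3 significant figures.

t = 8.54 hours

From the circular-orbit relation v² = μ/r at r = 7740 km: μ = v²r = (7.18)² × 7740 = 3.99016×10^5 km³/s².
Semi-major axis of the transfer orbit: a_t = (7740 + 59600)/2 = 33670 km.
By Kepler's third law the transfer-orbit period is T = 2π√(a_t³/μ), so t = T/2 = 30730 s.
Converting: 30730 s ÷ 3600 s/hour = 8.54 hours.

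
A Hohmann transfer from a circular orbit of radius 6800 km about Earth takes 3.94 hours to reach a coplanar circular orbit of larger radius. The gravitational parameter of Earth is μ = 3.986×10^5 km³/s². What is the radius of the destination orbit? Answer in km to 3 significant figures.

Transfer time t = 3.94 hours = 14184 s, and t = π√(a_t³/μ).
So a_t = (μ t²/π²)^(1/3) = (3.986×10^5 × (14184)² / π²)^(1/3) = 20104 km.
Since a_t = (r₁ + r₂)/2, r₂ = 2a_t − r₁ = 2×20104 − 6800 = 33408 km.

r₂ = 33400 km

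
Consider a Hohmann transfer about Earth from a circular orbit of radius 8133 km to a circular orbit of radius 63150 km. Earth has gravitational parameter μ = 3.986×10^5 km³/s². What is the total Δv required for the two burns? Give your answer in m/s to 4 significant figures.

Transfer-ellipse semi-major axis a_t = (r₁ + r₂)/2 = (8133 + 63150)/2 = 35641.5 km.
At r₁ the circular-orbit speed is v₁ = √(μ/r₁) = 7.001 km/s.
Transfer-orbit speed at r₁ (vis-viva): v_p = √[μ(2/r₁ − 1/a_t)] = 9.319 km/s.
First burn Δv₁ = |v_p − v₁| = 2.318 km/s.
At r₂, v₂ = √(μ/r₂) = 2.512 km/s.
Transfer-orbit speed at r₂: v_a = √[μ(2/r₂ − 1/a_t)] = 1.200 km/s.
Second burn Δv₂ = |v₂ − v_a| = 1.312 km/s.
Δv = Δv₁ + Δv₂ = 2.318 + 1.312 = 3.630 km/s.

Δv = 3630 m/s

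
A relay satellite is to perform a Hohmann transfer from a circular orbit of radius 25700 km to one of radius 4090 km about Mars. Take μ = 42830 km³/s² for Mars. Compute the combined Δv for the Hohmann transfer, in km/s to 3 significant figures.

Δv = 1.63 km/s

The Hohmann ellipse has a_t = (r₁ + r₂)/2 = 14895 km.
At r₁ the circular-orbit speed is v₁ = √(μ/r₁) = 1.29094 km/s.
Transfer-orbit speed at r₁ (vis-viva): v_a = √[μ(2/r₁ − 1/a_t)] = 0.676471 km/s.
First burn Δv₁ = |v_a − v₁| = 0.61447 km/s.
Circular speed at r₂: v₂ = √(μ/r₂) = 3.2360 km/s.
Transfer-orbit speed at r₂: v_p = √[μ(2/r₂ − 1/a_t)] = 4.2507 km/s.
Second burn Δv₂ = |v₂ − v_p| = 1.0147 km/s.
Total Δv = Δv₁ + Δv₂ = 1.629 km/s.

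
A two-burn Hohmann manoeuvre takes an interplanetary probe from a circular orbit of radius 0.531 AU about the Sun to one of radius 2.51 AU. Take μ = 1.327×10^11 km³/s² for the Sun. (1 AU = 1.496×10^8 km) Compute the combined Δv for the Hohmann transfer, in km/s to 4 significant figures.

Δv = 19.33 km/s

In km: r₁ = 0.531 × 1.496×10^8 = 7.94376×10^7 km; r₂ = 2.51 × 1.496×10^8 = 3.75496×10^8 km.
The Hohmann ellipse has a_t = (r₁ + r₂)/2 = 2.274668×10^8 km.
At r₁ the circular-orbit speed is v₁ = √(μ/r₁) = 40.87 km/s.
Transfer-orbit speed at r₁ (vis-viva): v_p = √[μ(2/r₁ − 1/a_t)] = 52.51 km/s.
First burn Δv₁ = |v_p − v₁| = 11.64 km/s.
Circular speed at r₂: v₂ = √(μ/r₂) = 18.80 km/s.
Transfer-orbit speed at r₂: v_a = √[μ(2/r₂ − 1/a_t)] = 11.11 km/s.
Second burn Δv₂ = |v₂ − v_a| = 7.690 km/s.
Δv = Δv₁ + Δv₂ = 11.64 + 7.690 = 19.33 km/s.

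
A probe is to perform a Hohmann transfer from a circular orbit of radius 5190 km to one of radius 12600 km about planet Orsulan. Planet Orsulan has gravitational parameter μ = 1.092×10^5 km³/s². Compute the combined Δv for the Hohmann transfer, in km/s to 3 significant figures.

The Hohmann ellipse has a_t = (r₁ + r₂)/2 = 8895 km.
Circular speed at r₁: v₁ = √(μ/r₁) = √(1.092×10^5/5190) = 4.58699 km/s.
On the transfer ellipse at r₁, v² = μ(2/r − 1/a) gives v_p = √[μ(2/r₁ − 1/a_t)] = 5.45934 km/s.
First burn Δv₁ = |v_p − v₁| = 0.87235 km/s.
At r₂, v₂ = √(μ/r₂) = 2.94392 km/s.
Transfer-orbit speed at r₂: v_a = √[μ(2/r₂ − 1/a_t)] = 2.24873 km/s.
Second burn Δv₂ = |v₂ − v_a| = 0.69519 km/s.
Total Δv = Δv₁ + Δv₂ = 1.568 km/s.

Δv = 1.57 km/s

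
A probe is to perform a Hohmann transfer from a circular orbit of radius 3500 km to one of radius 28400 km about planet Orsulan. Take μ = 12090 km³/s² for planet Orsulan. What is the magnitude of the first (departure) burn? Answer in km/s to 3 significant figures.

Δv₁ = 0.621 km/s

Transfer-ellipse semi-major axis a_t = (r₁ + r₂)/2 = (3500 + 28400)/2 = 15950 km.
Circular speed at r = 3500 km: v_c = √(μ/r) = 1.85857 km/s.
Vis-viva on the transfer ellipse at r = 3500 km gives v_t = √[μ(2/r − 1/a_t)] = 2.48004 km/s.
Δv₁ = |v_t − v_c| = |2.48004 − 1.85857| = 0.6215 km/s.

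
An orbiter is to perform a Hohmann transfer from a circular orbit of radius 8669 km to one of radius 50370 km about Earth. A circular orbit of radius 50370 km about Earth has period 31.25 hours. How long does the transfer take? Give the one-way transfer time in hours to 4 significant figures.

t = 7.010 hours

From Kepler's third law T² = 4π²r³/μ at r = 50370 km, T = 31.25 hours = 31.25 × 3600 s = 1.125×10^5 s: μ = 4π²r³/T² = 3.98631×10^5 km³/s².
The Hohmann ellipse has a_t = (r₁ + r₂)/2 = 29519.5 km.
By Kepler's third law the transfer-orbit period is T = 2π√(a_t³/μ), so t = T/2 = 25236 s.
Converting: 25236 s ÷ 3600 s/hour = 7.010 hours.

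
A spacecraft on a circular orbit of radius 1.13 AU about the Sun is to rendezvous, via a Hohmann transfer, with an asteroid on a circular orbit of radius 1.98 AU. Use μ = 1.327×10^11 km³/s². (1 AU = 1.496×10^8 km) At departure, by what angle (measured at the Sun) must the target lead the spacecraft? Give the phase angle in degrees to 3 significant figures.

φ = 54.7°

In km: r₁ = 1.13 × 1.496×10^8 = 1.69048×10^8 km; r₂ = 1.98 × 1.496×10^8 = 2.96208×10^8 km.
Transfer-ellipse semi-major axis a_t = (r₁ + r₂)/2 = (1.69048×10^8 + 2.96208×10^8)/2 = 2.32628×10^8 km.
Transfer time t = π√(a_t³/μ) = 3.0599×10^7 s.
The target's mean motion on its circular orbit is ω₂ = √(μ/r₂³) = 7.1456×10^-8 rad/s.
Angle swept by the target during transfer: ω₂·t = 2.1865 rad = 125.3°.
Arrival is 180° from departure on the ellipse, so φ = 180° − 125.3° = 54.7°.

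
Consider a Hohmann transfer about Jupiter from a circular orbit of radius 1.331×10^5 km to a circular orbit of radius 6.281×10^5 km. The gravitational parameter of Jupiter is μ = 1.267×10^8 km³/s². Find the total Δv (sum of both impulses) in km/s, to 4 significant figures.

Semi-major axis of the transfer orbit: a_t = (1.331×10^5 + 6.281×10^5)/2 = 3.806×10^5 km.
Circular speed at r₁: v₁ = √(μ/r₁) = √(1.267×10^8/1.331×10^5) = 30.853 km/s.
On the transfer ellipse at r₁, vis-viva equation gives v_p = √[μ(2/r₁ − 1/a_t)] = 39.635 km/s.
First burn Δv₁ = |v_p − v₁| = 8.782 km/s.
Circular speed at r₂: v₂ = √(μ/r₂) = 14.203 km/s.
Transfer-orbit speed at r₂: v_a = √[μ(2/r₂ − 1/a_t)] = 8.3990 km/s.
Second burn Δv₂ = |v₂ − v_a| = 5.804 km/s.
Total Δv = Δv₁ + Δv₂ = 14.59 km/s.

Δv = 14.59 km/s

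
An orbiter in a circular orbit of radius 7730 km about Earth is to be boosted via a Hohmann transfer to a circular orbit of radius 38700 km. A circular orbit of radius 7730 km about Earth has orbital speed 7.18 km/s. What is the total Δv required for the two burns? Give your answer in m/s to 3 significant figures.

From the circular-orbit relation v² = μ/r at r = 7730 km: μ = v²r = (7.18)² × 7730 = 3.98500×10^5 km³/s².
Semi-major axis of the transfer orbit: a_t = (7730 + 38700)/2 = 23215 km.
Circular speed at r₁: v₁ = √(μ/r₁) = √(3.98500×10^5/7730) = 7.18000 km/s.
Transfer-orbit speed at r₁ (vis-viva equation): v_p = √[μ(2/r₁ − 1/a_t)] = 9.27034 km/s.
First burn Δv₁ = |v_p − v₁| = 2.09034 km/s.
At r₂, v₂ = √(μ/r₂) = 3.20892 km/s.
Transfer-orbit speed at r₂: v_a = √[μ(2/r₂ − 1/a_t)] = 1.85167 km/s.
Second burn Δv₂ = |v₂ − v_a| = 1.35725 km/s.
Total Δv = Δv₁ + Δv₂ = 3.448 km/s.

Δv = 3450 m/s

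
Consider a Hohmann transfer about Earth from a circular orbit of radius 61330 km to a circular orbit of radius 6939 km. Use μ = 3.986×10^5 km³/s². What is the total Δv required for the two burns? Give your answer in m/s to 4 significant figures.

Transfer-ellipse semi-major axis a_t = (r₁ + r₂)/2 = (61330 + 6939)/2 = 34134.5 km.
Circular speed at r₁: v₁ = √(μ/r₁) = √(3.986×10^5/61330) = 2.549 km/s.
On the transfer ellipse at r₁, vis-viva equation gives v_a = √[μ(2/r₁ − 1/a_t)] = 1.149 km/s.
First burn Δv₁ = |v_a − v₁| = 1.400 km/s.
At r₂, v₂ = √(μ/r₂) = 7.5791 km/s.
Transfer-orbit speed at r₂: v_p = √[μ(2/r₂ − 1/a_t)] = 10.159 km/s.
Second burn Δv₂ = |v₂ − v_p| = 2.580 km/s.
Total Δv = Δv₁ + Δv₂ = 3.980 km/s.

Δv = 3980 m/s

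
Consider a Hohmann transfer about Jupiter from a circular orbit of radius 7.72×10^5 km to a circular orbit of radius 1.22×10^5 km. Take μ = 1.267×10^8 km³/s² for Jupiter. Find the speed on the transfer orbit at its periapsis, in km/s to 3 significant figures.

v = 42.4 km/s

The Hohmann ellipse has a_t = (r₁ + r₂)/2 = 4.470×10^5 km.
The periapsis of the transfer ellipse is at r = 1.220×10^5 km.
Applying v² = μ(2/r − 1/a_t): v = 42.35 km/s.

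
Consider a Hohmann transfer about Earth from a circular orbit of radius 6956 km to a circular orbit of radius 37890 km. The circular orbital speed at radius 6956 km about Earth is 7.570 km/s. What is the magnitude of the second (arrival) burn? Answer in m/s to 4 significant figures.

From the circular-orbit relation v² = μ/r at r = 6956 km: μ = v²r = (7.570)² × 6956 = 3.98613×10^5 km³/s².
Semi-major axis of the transfer orbit: a_t = (6956 + 37890)/2 = 22423 km.
Circular speed at r = 37890 km: v_c = √(μ/r) = 3.2435 km/s.
Transfer-orbit speed at the same r (vis-viva, a = a_t): v_t = √[μ(2/r − 1/a_t)] = 1.8065 km/s.
Δv₂ = |v_t − v_c| = |1.8065 − 3.2435| = 1.437 km/s.

Δv₂ = 1437 m/s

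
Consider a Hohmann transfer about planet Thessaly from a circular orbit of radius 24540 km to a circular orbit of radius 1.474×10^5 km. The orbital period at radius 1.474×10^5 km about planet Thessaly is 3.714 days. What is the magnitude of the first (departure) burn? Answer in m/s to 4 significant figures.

Δv₁ = 2189 m/s

From Kepler's third law T² = 4π²r³/μ at r = 1.474×10^5 km, T = 3.714 days = 3.714 × 86400 s = 3.208896×10^5 s: μ = 4π²r³/T² = 1.22784×10^6 km³/s².
Semi-major axis of the transfer orbit: a_t = (24540 + 1.474×10^5)/2 = 85970 km.
On the circular orbit at r = 24540 km, v_c = √(μ/r) = 7.073 km/s.
Vis-viva on the transfer ellipse at r = 24540 km gives v_t = √[μ(2/r − 1/a_t)] = 9.262 km/s.
Δv₁ = |v_t − v_c| = |9.262 − 7.073| = 2.189 km/s.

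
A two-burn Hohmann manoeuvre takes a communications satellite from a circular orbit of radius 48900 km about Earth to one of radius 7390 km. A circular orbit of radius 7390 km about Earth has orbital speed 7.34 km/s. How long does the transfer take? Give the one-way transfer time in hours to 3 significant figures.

From the circular-orbit relation v² = μ/r at r = 7390 km: μ = v²r = (7.34)² × 7390 = 3.98141×10^5 km³/s².
Semi-major axis of the transfer orbit: a_t = (48900 + 7390)/2 = 28145 km.
By Kepler's third law the transfer-orbit period is T = 2π√(a_t³/μ), so t = T/2 = 23510 s.
Converting: 23510 s ÷ 3600 s/hour = 6.53 hours.

t = 6.53 hours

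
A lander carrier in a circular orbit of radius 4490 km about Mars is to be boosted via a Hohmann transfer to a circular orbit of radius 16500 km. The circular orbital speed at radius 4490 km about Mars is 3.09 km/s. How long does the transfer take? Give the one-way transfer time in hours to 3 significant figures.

From the circular-orbit relation v² = μ/r at r = 4490 km: μ = v²r = (3.09)² × 4490 = 42871.0 km³/s².
The Hohmann ellipse has a_t = (r₁ + r₂)/2 = 10495 km.
Transfer time t = π√(a_t³/μ) = π√((10495)³ / 42871.0) = 16310 s.
Converting: 16310 s ÷ 3600 s/hour = 4.53 hours.

t = 4.53 hours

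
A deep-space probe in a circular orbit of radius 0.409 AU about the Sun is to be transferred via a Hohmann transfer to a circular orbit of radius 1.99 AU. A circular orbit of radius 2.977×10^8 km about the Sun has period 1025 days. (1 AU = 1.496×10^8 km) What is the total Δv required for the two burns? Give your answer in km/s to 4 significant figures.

From Kepler's third law T² = 4π²r³/μ at r = 2.977×10^8 km, T = 1025 days = 1025 × 86400 s = 8.856×10^7 s: μ = 4π²r³/T² = 1.32807×10^11 km³/s².
In km: r₁ = 0.409 × 1.496×10^8 = 6.11864×10^7 km; r₂ = 1.99 × 1.496×10^8 = 2.97704×10^8 km.
The Hohmann ellipse has a_t = (r₁ + r₂)/2 = 1.794452×10^8 km.
Circular speed at r₁: v₁ = √(μ/r₁) = √(1.32807×10^11/6.11864×10^7) = 46.59 km/s.
On the transfer ellipse at r₁, vis-viva equation gives v_p = √[μ(2/r₁ − 1/a_t)] = 60.01 km/s.
First burn Δv₁ = |v_p − v₁| = 13.42 km/s.
At r₂, v₂ = √(μ/r₂) = 21.121 km/s.
Transfer-orbit speed at r₂: v_a = √[μ(2/r₂ − 1/a_t)] = 12.333 km/s.
Second burn Δv₂ = |v₂ − v_a| = 8.788 km/s.
Δv = Δv₁ + Δv₂ = 13.42 + 8.788 = 22.21 km/s.

Δv = 22.21 km/s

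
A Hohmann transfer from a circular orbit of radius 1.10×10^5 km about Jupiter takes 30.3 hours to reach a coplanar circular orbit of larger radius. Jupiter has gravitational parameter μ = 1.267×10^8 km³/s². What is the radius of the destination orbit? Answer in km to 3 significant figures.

r₂ = 9.59×10^5 km

Transfer time t = 30.3 hours = 1.0908×10^5 s, and t = π√(a_t³/μ).
So a_t = (μ t²/π²)^(1/3) = (1.267×10^8 × (1.0908×10^5)² / π²)^(1/3) = 5.3455×10^5 km.
Since a_t = (r₁ + r₂)/2, r₂ = 2a_t − r₁ = 2×5.3455×10^5 − 1.100×10^5 = 9.591×10^5 km.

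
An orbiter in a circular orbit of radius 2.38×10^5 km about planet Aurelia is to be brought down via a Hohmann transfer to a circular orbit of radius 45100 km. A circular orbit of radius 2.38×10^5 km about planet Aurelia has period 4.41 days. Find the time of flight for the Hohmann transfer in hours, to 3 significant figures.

t = 24.3 hours

From Kepler's third law T² = 4π²r³/μ at r = 2.38×10^5 km, T = 4.41 days = 4.41 × 86400 s = 3.81024×10^5 s: μ = 4π²r³/T² = 3.66594×10^6 km³/s².
Semi-major axis of the transfer orbit: a_t = (2.380×10^5 + 45100)/2 = 1.4155×10^5 km.
Transfer time t = π√(a_t³/μ) = π√((1.4155×10^5)³ / 3.66594×10^6) = 87380 s.
Converting: 87380 s ÷ 3600 s/hour = 24.3 hours.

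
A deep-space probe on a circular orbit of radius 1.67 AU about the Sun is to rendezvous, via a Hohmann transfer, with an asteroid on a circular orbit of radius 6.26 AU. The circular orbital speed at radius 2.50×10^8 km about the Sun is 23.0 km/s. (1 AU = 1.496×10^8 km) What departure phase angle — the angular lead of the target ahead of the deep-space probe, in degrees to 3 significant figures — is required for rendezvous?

From the circular-orbit relation v² = μ/r at r = 2.50×10^8 km: μ = v²r = (23.0)² × 2.50×10^8 = 1.32250×10^11 km³/s².
In km: r₁ = 1.67 × 1.496×10^8 = 2.49832×10^8 km; r₂ = 6.26 × 1.496×10^8 = 9.36496×10^8 km.
The Hohmann ellipse has a_t = (r₁ + r₂)/2 = 5.93164×10^8 km.
Transfer time t = π√(a_t³/μ) = 1.247999×10^8 s.
The target's mean motion on its circular orbit is ω₂ = √(μ/r₂³) = 1.268934×10^-8 rad/s.
Angle swept by the target during transfer: ω₂·t = 1.58363 rad = 90.74°.
Arrival is 180° from departure on the ellipse, so φ = 180° − 90.74° = 89.3°.

φ = 89.3°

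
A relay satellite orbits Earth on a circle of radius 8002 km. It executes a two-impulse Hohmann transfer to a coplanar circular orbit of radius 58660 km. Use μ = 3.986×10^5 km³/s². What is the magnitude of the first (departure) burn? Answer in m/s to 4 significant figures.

Semi-major axis of the transfer orbit: a_t = (8002 + 58660)/2 = 33331 km.
On the circular orbit at r = 8002 km, v_c = √(μ/r) = 7.058 km/s.
Vis-viva on the transfer ellipse at r = 8002 km gives v_t = √[μ(2/r − 1/a_t)] = 9.363 km/s.
Δv₁ = |v_t − v_c| = |9.363 − 7.058| = 2.305 km/s.

Δv₁ = 2305 m/s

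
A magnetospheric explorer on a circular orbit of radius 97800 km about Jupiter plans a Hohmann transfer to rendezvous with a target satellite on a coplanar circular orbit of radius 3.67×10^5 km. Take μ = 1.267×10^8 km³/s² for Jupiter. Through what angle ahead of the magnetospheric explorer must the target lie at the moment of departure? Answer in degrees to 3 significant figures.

Semi-major axis of the transfer orbit: a_t = (97800 + 3.670×10^5)/2 = 2.324×10^5 km.
Transfer time t = π√(a_t³/μ) = 31270 s.
Target angular speed ω₂ = √(μ/r₂³) = 5.063×10^-5 rad/s.
Angle swept by the target during transfer: ω₂·t = 1.583 rad = 90.70°.
The magnetospheric explorer traverses 180° on the transfer ellipse, so the target must lead by 180° − 90.70° = 89.3°.

φ = 89.3°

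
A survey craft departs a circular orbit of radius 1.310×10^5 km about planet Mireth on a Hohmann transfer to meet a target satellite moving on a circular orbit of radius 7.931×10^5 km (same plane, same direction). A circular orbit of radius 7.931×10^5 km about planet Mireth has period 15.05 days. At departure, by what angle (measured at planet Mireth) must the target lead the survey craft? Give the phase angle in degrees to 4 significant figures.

φ = 99.96°

From Kepler's third law T² = 4π²r³/μ at r = 7.931×10^5 km, T = 15.05 days = 15.05 × 86400 s = 1.30032×10^6 s: μ = 4π²r³/T² = 1.16478×10^7 km³/s².
Semi-major axis of the transfer orbit: a_t = (1.310×10^5 + 7.931×10^5)/2 = 4.6205×10^5 km.
Transfer time t = π√(a_t³/μ) = 2.891×10^5 s.
The target's mean motion on its circular orbit is ω₂ = √(μ/r₂³) = 4.832×10^-6 rad/s.
Angle swept by the target during transfer: ω₂·t = 1.397 rad = 80.04°.
Arrival is 180° from departure on the ellipse, so φ = 180° − 80.04° = 99.96°.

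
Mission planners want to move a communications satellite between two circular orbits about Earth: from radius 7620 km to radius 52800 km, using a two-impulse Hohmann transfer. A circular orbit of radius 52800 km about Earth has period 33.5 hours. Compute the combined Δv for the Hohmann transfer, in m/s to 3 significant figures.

From Kepler's third law T² = 4π²r³/μ at r = 52800 km, T = 33.5 hours = 33.5 × 3600 s = 1.206×10^5 s: μ = 4π²r³/T² = 3.99546×10^5 km³/s².
Transfer-ellipse semi-major axis a_t = (r₁ + r₂)/2 = (7620 + 52800)/2 = 30210 km.
Circular speed at r₁: v₁ = √(μ/r₁) = √(3.99546×10^5/7620) = 7.241 km/s.
On the transfer ellipse at r₁, v² = μ(2/r − 1/a) gives v_p = √[μ(2/r₁ − 1/a_t)] = 9.573 km/s.
First burn Δv₁ = |v_p − v₁| = 2.332 km/s.
Circular speed at r₂: v₂ = √(μ/r₂) = 2.751 km/s.
Transfer-orbit speed at r₂: v_a = √[μ(2/r₂ − 1/a_t)] = 1.382 km/s.
Second burn Δv₂ = |v₂ − v_a| = 1.369 km/s.
Δv = Δv₁ + Δv₂ = 2.332 + 1.369 = 3.701 km/s.

Δv = 3700 m/s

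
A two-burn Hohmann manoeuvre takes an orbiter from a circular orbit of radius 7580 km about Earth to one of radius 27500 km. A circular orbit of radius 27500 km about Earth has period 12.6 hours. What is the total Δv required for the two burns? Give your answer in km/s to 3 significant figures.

From Kepler's third law T² = 4π²r³/μ at r = 27500 km, T = 12.6 hours = 12.6 × 3600 s = 45360 s: μ = 4π²r³/T² = 3.99036×10^5 km³/s².
The Hohmann ellipse has a_t = (r₁ + r₂)/2 = 17540 km.
At r₁ the circular-orbit speed is v₁ = √(μ/r₁) = 7.256 km/s.
Transfer-orbit speed at r₁ (vis-viva): v_p = √[μ(2/r₁ − 1/a_t)] = 9.085 km/s.
First burn Δv₁ = |v_p − v₁| = 1.829 km/s.
At r₂, v₂ = √(μ/r₂) = 3.809 km/s.
Transfer-orbit speed at r₂: v_a = √[μ(2/r₂ − 1/a_t)] = 2.504 km/s.
Second burn Δv₂ = |v₂ − v_a| = 1.305 km/s.
Total Δv = Δv₁ + Δv₂ = 3.134 km/s.

Δv = 3.13 km/s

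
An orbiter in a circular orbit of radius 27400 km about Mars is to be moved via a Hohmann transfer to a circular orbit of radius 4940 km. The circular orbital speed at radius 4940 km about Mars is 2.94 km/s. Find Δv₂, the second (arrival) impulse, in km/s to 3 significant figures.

Δv₂ = 0.887 km/s

From the circular-orbit relation v² = μ/r at r = 4940 km: μ = v²r = (2.94)² × 4940 = 42699.4 km³/s².
Semi-major axis of the transfer orbit: a_t = (27400 + 4940)/2 = 16170 km.
On the circular orbit at r = 4940 km, v_c = √(μ/r) = 2.9400 km/s.
Vis-viva on the transfer ellipse at r = 4940 km gives v_t = √[μ(2/r − 1/a_t)] = 3.8271 km/s.
Δv₂ = |v_t − v_c| = |3.8271 − 2.9400| = 0.8871 km/s.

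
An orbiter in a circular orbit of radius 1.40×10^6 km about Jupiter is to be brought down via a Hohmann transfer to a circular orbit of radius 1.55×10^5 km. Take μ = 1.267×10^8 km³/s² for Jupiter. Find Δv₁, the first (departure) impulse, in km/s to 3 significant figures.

Δv₁ = 5.27 km/s

The Hohmann ellipse has a_t = (r₁ + r₂)/2 = 7.775×10^5 km.
Circular speed at r = 1.400×10^6 km: v_c = √(μ/r) = 9.51315 km/s.
Transfer-orbit speed at the same r (vis-viva, a = a_t): v_t = √[μ(2/r − 1/a_t)] = 4.24756 km/s.
Δv₁ = |v_t − v_c| = |4.24756 − 9.51315| = 5.266 km/s.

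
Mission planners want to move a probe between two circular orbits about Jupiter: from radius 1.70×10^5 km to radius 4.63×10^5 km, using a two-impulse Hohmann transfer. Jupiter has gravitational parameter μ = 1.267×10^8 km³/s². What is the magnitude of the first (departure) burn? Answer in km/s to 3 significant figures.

Semi-major axis of the transfer orbit: a_t = (1.700×10^5 + 4.630×10^5)/2 = 3.165×10^5 km.
On the circular orbit at r = 1.700×10^5 km, v_c = √(μ/r) = 27.300 km/s.
Transfer-orbit speed at the same r (vis-viva, a = a_t): v_t = √[μ(2/r − 1/a_t)] = 33.019 km/s.
Δv₁ = |v_t − v_c| = |33.019 − 27.300| = 5.719 km/s.

Δv₁ = 5.72 km/s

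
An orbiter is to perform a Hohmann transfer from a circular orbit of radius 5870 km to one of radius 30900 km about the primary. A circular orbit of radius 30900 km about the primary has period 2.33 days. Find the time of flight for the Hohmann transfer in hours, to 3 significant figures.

From Kepler's third law T² = 4π²r³/μ at r = 30900 km, T = 2.33 days = 2.33 × 86400 s = 2.01312×10^5 s: μ = 4π²r³/T² = 28740.6 km³/s².
Transfer-ellipse semi-major axis a_t = (r₁ + r₂)/2 = (5870 + 30900)/2 = 18385 km.
Half the transfer-orbit period gives t = π√(a_t³/μ) = 46200 s.
Converting: 46200 s ÷ 3600 s/hour = 12.8 hours.

t = 12.8 hours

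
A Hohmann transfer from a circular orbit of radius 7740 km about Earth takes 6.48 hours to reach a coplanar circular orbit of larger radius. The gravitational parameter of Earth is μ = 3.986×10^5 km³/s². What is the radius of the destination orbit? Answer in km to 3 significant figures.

Transfer time t = 6.48 hours = 23328 s, and t = π√(a_t³/μ).
So a_t = (μ t²/π²)^(1/3) = (3.986×10^5 × (23328)² / π²)^(1/3) = 28011 km.
Since a_t = (r₁ + r₂)/2, r₂ = 2a_t − r₁ = 2×28011 − 7740 = 48282 km.

r₂ = 48300 km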